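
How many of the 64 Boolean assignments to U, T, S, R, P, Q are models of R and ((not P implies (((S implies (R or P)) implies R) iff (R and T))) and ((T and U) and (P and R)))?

Initial set: {(R and ((not P implies (((S implies (R or P)) implies R) iff (R and T))) and ((T and U) and (P and R))))}.
(R and ((not P implies (((S implies (R or P)) implies R) iff (R and T))) and ((T and U) and (P and R)))): α-rule — add R, ((not P implies (((S implies (R or P)) implies R) iff (R and T))) and ((T and U) and (P and R))).
((not P implies (((S implies (R or P)) implies R) iff (R and T))) and ((T and U) and (P and R))): α-rule — add (not P implies (((S implies (R or P)) implies R) iff (R and T))), ((T and U) and (P and R)).
((T and U) and (P and R)): α-rule — add (T and U), (P and R).
(T and U): α-rule — add T, U.
(P and R): α-rule — add P, R.
(not P implies (((S implies (R or P)) implies R) iff (R and T))): β-rule — branch into not not P  //  (((S implies (R or P)) implies R) iff (R and T)).
  branch 1 (add not not P):
    ○ open, literals {P=true, R=true, T=true, U=true}.
  branch 2 (add (((S implies (R or P)) implies R) iff (R and T))):
    (((S implies (R or P)) implies R) iff (R and T)): β-rule — branch into ((S implies (R or P)) implies R), (R and T)  //  not ((S implies (R or P)) implies R), not (R and T).
      branch 2.1 (add ((S implies (R or P)) implies R), (R and T)):
        (R and T): α-rule — add R, T.
        ((S implies (R or P)) implies R): β-rule — branch into not (S implies (R or P))  //  R.
          branch 2.1.1 (add not (S implies (R or P))):
            not (S implies (R or P)): α-rule — add S, not (R or P).
            not (R or P): α-rule — add not R, not P.
            × closes — contains both R and not R.
          branch 2.1.2 (add R):
            ○ open, literals {P=true, R=true, T=true, U=true}.
      branch 2.2 (add not ((S implies (R or P)) implies R), not (R and T)):
        not ((S implies (R or P)) implies R): α-rule — add (S implies (R or P)), not R.
        × closes — contains both R and not R.
2 branches closed, 2 open.
Each open branch fixes some atoms; the unmentioned ones are free. Counting distinct full assignments: branch {P=true, R=true, T=true, U=true} (S, Q) contributes 4 new; branch {P=true, R=true, T=true, U=true} (S, Q) contributes 0 new. Total: 4.

4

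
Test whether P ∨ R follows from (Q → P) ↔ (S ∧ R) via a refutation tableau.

No

Initial set: {((Q → P) ↔ (S ∧ R)); ¬(P ∨ R)}.
¬(P ∨ R): α-rule — add ¬P, ¬R.
((Q → P) ↔ (S ∧ R)): β-rule — branch into (Q → P), (S ∧ R)  //  ¬(Q → P), ¬(S ∧ R).
  branch 1 (add (Q → P), (S ∧ R)):
    (S ∧ R): α-rule — add S, R.
    × closes — contains both R and ¬R.
  branch 2 (add ¬(Q → P), ¬(S ∧ R)):
    ¬(Q → P): α-rule — add Q, ¬P.
    ¬(S ∧ R): β-rule — branch into ¬S  //  ¬R.
      branch 2.1 (add ¬S):
        ○ open, literals {P=F, Q=T, R=F, S=F}.
      branch 2.2 (add ¬R):
        ○ open, literals {P=F, Q=T, R=F}.
1 branch closed, 2 open.
An open branch gives a countermodel: P=F, Q=T, R=F, S=F (unmentioned atoms arbitrary); the premises hold there but the conclusion fails.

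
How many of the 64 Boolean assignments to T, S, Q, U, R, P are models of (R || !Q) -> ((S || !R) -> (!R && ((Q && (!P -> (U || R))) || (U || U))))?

Initial set: {((R || !Q) -> ((S || !R) -> (!R && ((Q && (!P -> (U || R))) || (U || U)))))}.
((R || !Q) -> ((S || !R) -> (!R && ((Q && (!P -> (U || R))) || (U || U))))): β-rule — branch into !(R || !Q)  //  ((S || !R) -> (!R && ((Q && (!P -> (U || R))) || (U || U)))).
  branch 1 (add !(R || !Q)):
    !(R || !Q): α-rule — add !R, !!Q.
    ○ open, literals {Q=1, R=0}.
  branch 2 (add ((S || !R) -> (!R && ((Q && (!P -> (U || R))) || (U || U))))):
    ((S || !R) -> (!R && ((Q && (!P -> (U || R))) || (U || U)))): β-rule — branch into !(S || !R)  //  (!R && ((Q && (!P -> (U || R))) || (U || U))).
      branch 2.1 (add !(S || !R)):
        !(S || !R): α-rule — add !S, !!R.
        ○ open, literals {R=1, S=0}.
      branch 2.2 (add (!R && ((Q && (!P -> (U || R))) || (U || U)))):
        (!R && ((Q && (!P -> (U || R))) || (U || U))): α-rule — add !R, ((Q && (!P -> (U || R))) || (U || U)).
        ((Q && (!P -> (U || R))) || (U || U)): β-rule — branch into (Q && (!P -> (U || R)))  //  (U || U).
          branch 2.2.1 (add (Q && (!P -> (U || R)))):
            (Q && (!P -> (U || R))): α-rule — add Q, (!P -> (U || R)).
            (!P -> (U || R)): β-rule — branch into !!P  //  (U || R).
              branch 2.2.1.1 (add !!P):
                ○ open, literals {P=1, Q=1, R=0}.
              branch 2.2.1.2 (add (U || R)):
                (U || R): β-rule — branch into U  //  R.
                  branch 2.2.1.2.1 (add U):
                    ○ open, literals {Q=1, R=0, U=1}.
                  branch 2.2.1.2.2 (add R):
                    × closes — contains both R and !R.
          branch 2.2.2 (add (U || U)):
            (U || U): β-rule — branch into U  //  U.
              branch 2.2.2.1 (add U):
                ○ open, literals {R=0, U=1}.
              branch 2.2.2.2 (add U):
                ○ open, literals {R=0, U=1}.
1 branch closed, 6 open.
Each open branch fixes some atoms; the unmentioned ones are free. Counting distinct full assignments: branch {Q=1, R=0} (T, S, U, P) contributes 16 new; branch {R=1, S=0} (T, Q, U, P) contributes 16 new; branch {P=1, Q=1, R=0} (T, S, U) contributes 0 new; branch {Q=1, R=0, U=1} (T, S, P) contributes 0 new; branch {R=0, U=1} (T, S, Q, P) contributes 8 new; branch {R=0, U=1} (T, S, Q, P) contributes 0 new. Total: 40.

40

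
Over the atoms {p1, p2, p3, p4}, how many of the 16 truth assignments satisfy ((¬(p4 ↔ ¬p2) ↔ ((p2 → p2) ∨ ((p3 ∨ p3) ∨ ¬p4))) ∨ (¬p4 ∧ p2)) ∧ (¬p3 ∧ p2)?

4

Initial set: {(((¬(p4 ↔ ¬p2) ↔ ((p2 → p2) ∨ ((p3 ∨ p3) ∨ ¬p4))) ∨ (¬p4 ∧ p2)) ∧ (¬p3 ∧ p2))}.
(((¬(p4 ↔ ¬p2) ↔ ((p2 → p2) ∨ ((p3 ∨ p3) ∨ ¬p4))) ∨ (¬p4 ∧ p2)) ∧ (¬p3 ∧ p2)): α-rule — add ((¬(p4 ↔ ¬p2) ↔ ((p2 → p2) ∨ ((p3 ∨ p3) ∨ ¬p4))) ∨ (¬p4 ∧ p2)), (¬p3 ∧ p2).
(¬p3 ∧ p2): α-rule — add ¬p3, p2.
((¬(p4 ↔ ¬p2) ↔ ((p2 → p2) ∨ ((p3 ∨ p3) ∨ ¬p4))) ∨ (¬p4 ∧ p2)): β-rule — branch into (¬(p4 ↔ ¬p2) ↔ ((p2 → p2) ∨ ((p3 ∨ p3) ∨ ¬p4)))  //  (¬p4 ∧ p2).
  branch 1 (add (¬(p4 ↔ ¬p2) ↔ ((p2 → p2) ∨ ((p3 ∨ p3) ∨ ¬p4)))):
    (¬(p4 ↔ ¬p2) ↔ ((p2 → p2) ∨ ((p3 ∨ p3) ∨ ¬p4))): β-rule — branch into ¬(p4 ↔ ¬p2), ((p2 → p2) ∨ ((p3 ∨ p3) ∨ ¬p4))  //  ¬¬(p4 ↔ ¬p2), ¬((p2 → p2) ∨ ((p3 ∨ p3) ∨ ¬p4)).
      branch 1.1 (add ¬(p4 ↔ ¬p2), ((p2 → p2) ∨ ((p3 ∨ p3) ∨ ¬p4))):
        ¬(p4 ↔ ¬p2): β-rule — branch into p4, ¬¬p2  //  ¬p4, ¬p2.
          branch 1.1.1 (add p4, ¬¬p2):
            ((p2 → p2) ∨ ((p3 ∨ p3) ∨ ¬p4)): β-rule — branch into (p2 → p2)  //  ((p3 ∨ p3) ∨ ¬p4).
              branch 1.1.1.1 (add (p2 → p2)):
                (p2 → p2): β-rule — branch into ¬p2  //  p2.
                  branch 1.1.1.1.1 (add ¬p2):
                    × closes — contains both p2 and ¬p2.
                  branch 1.1.1.1.2 (add p2):
                    ○ open, literals {p2=T, p3=F, p4=T}.
              branch 1.1.1.2 (add ((p3 ∨ p3) ∨ ¬p4)):
                ((p3 ∨ p3) ∨ ¬p4): β-rule — branch into (p3 ∨ p3)  //  ¬p4.
                  branch 1.1.1.2.1 (add (p3 ∨ p3)):
                    (p3 ∨ p3): β-rule — branch into p3  //  p3.
                      branch 1.1.1.2.1.1 (add p3):
                        × closes — contains both p3 and ¬p3.
                      branch 1.1.1.2.1.2 (add p3):
                        × closes — contains both p3 and ¬p3.
                  branch 1.1.1.2.2 (add ¬p4):
                    × closes — contains both p4 and ¬p4.
          branch 1.1.2 (add ¬p4, ¬p2):
            × closes — contains both p2 and ¬p2.
      branch 1.2 (add ¬¬(p4 ↔ ¬p2), ¬((p2 → p2) ∨ ((p3 ∨ p3) ∨ ¬p4))):
        ¬((p2 → p2) ∨ ((p3 ∨ p3) ∨ ¬p4)): α-rule — add ¬(p2 → p2), ¬((p3 ∨ p3) ∨ ¬p4).
        ¬(p2 → p2): α-rule — add p2, ¬p2.
        × closes — contains both p2 and ¬p2.
  branch 2 (add (¬p4 ∧ p2)):
    (¬p4 ∧ p2): α-rule — add ¬p4, p2.
    ○ open, literals {p2=T, p3=F, p4=F}.
6 branches closed, 2 open.
Each open branch fixes some atoms; the unmentioned ones are free. Counting distinct full assignments: branch {p2=T, p3=F, p4=T} (p1) contributes 2 new; branch {p2=T, p3=F, p4=F} (p1) contributes 2 new. Total: 4.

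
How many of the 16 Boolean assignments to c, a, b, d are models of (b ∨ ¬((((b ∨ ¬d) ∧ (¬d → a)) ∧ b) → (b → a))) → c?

Initial set: {((b ∨ ¬((((b ∨ ¬d) ∧ (¬d → a)) ∧ b) → (b → a))) → c)}.
((b ∨ ¬((((b ∨ ¬d) ∧ (¬d → a)) ∧ b) → (b → a))) → c): β-rule — branch into ¬(b ∨ ¬((((b ∨ ¬d) ∧ (¬d → a)) ∧ b) → (b → a)))  //  c.
  branch 1 (add ¬(b ∨ ¬((((b ∨ ¬d) ∧ (¬d → a)) ∧ b) → (b → a)))):
    ¬(b ∨ ¬((((b ∨ ¬d) ∧ (¬d → a)) ∧ b) → (b → a))): α-rule — add ¬b, ¬¬((((b ∨ ¬d) ∧ (¬d → a)) ∧ b) → (b → a)).
    ¬¬((((b ∨ ¬d) ∧ (¬d → a)) ∧ b) → (b → a)): β-rule — branch into ¬(((b ∨ ¬d) ∧ (¬d → a)) ∧ b)  //  (b → a).
      branch 1.1 (add ¬(((b ∨ ¬d) ∧ (¬d → a)) ∧ b)):
        ¬(((b ∨ ¬d) ∧ (¬d → a)) ∧ b): β-rule — branch into ¬((b ∨ ¬d) ∧ (¬d → a))  //  ¬b.
          branch 1.1.1 (add ¬((b ∨ ¬d) ∧ (¬d → a))):
            ¬((b ∨ ¬d) ∧ (¬d → a)): β-rule — branch into ¬(b ∨ ¬d)  //  ¬(¬d → a).
              branch 1.1.1.1 (add ¬(b ∨ ¬d)):
                ¬(b ∨ ¬d): α-rule — add ¬b, ¬¬d.
                ○ open, literals {b=0, d=1}.
              branch 1.1.1.2 (add ¬(¬d → a)):
                ¬(¬d → a): α-rule — add ¬d, ¬a.
                ○ open, literals {a=0, b=0, d=0}.
          branch 1.1.2 (add ¬b):
            ○ open, literals {b=0}.
      branch 1.2 (add (b → a)):
        (b → a): β-rule — branch into ¬b  //  a.
          branch 1.2.1 (add ¬b):
            ○ open, literals {b=0}.
          branch 1.2.2 (add a):
            ○ open, literals {a=1, b=0}.
  branch 2 (add c):
    ○ open, literals {c=1}.
0 branches closed, 6 open.
Each open branch fixes some atoms; the unmentioned ones are free. Counting distinct full assignments: branch {b=0, d=1} (c, a) contributes 4 new; branch {a=0, b=0, d=0} (c) contributes 2 new; branch {b=0} (c, a, d) contributes 2 new; branch {b=0} (c, a, d) contributes 0 new; branch {a=1, b=0} (c, d) contributes 0 new; branch {c=1} (a, b, d) contributes 4 new. Total: 12.

12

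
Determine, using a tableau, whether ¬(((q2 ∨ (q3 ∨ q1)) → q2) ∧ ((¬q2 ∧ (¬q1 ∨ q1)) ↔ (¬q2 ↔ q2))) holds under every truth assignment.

Assume the negation and expand:
Initial set: {¬¬(((q2 ∨ (q3 ∨ q1)) → q2) ∧ ((¬q2 ∧ (¬q1 ∨ q1)) ↔ (¬q2 ↔ q2)))}.
¬¬(((q2 ∨ (q3 ∨ q1)) → q2) ∧ ((¬q2 ∧ (¬q1 ∨ q1)) ↔ (¬q2 ↔ q2))): α-rule — add ((q2 ∨ (q3 ∨ q1)) → q2), ((¬q2 ∧ (¬q1 ∨ q1)) ↔ (¬q2 ↔ q2)).
((q2 ∨ (q3 ∨ q1)) → q2): β-rule — branch into ¬(q2 ∨ (q3 ∨ q1))  //  q2.
  branch 1 (add ¬(q2 ∨ (q3 ∨ q1))):
    ¬(q2 ∨ (q3 ∨ q1)): α-rule — add ¬q2, ¬(q3 ∨ q1).
    ¬(q3 ∨ q1): α-rule — add ¬q3, ¬q1.
    ((¬q2 ∧ (¬q1 ∨ q1)) ↔ (¬q2 ↔ q2)): β-rule — branch into (¬q2 ∧ (¬q1 ∨ q1)), (¬q2 ↔ q2)  //  ¬(¬q2 ∧ (¬q1 ∨ q1)), ¬(¬q2 ↔ q2).
      branch 1.1 (add (¬q2 ∧ (¬q1 ∨ q1)), (¬q2 ↔ q2)):
        (¬q2 ∧ (¬q1 ∨ q1)): α-rule — add ¬q2, (¬q1 ∨ q1).
        (¬q2 ↔ q2): β-rule — branch into ¬q2, q2  //  ¬¬q2, ¬q2.
          branch 1.1.1 (add ¬q2, q2):
            × closes — contains both q2 and ¬q2.
          branch 1.1.2 (add ¬¬q2, ¬q2):
            × closes — contains both q2 and ¬q2.
      branch 1.2 (add ¬(¬q2 ∧ (¬q1 ∨ q1)), ¬(¬q2 ↔ q2)):
        ¬(¬q2 ∧ (¬q1 ∨ q1)): β-rule — branch into ¬¬q2  //  ¬(¬q1 ∨ q1).
          branch 1.2.1 (add ¬¬q2):
            × closes — contains both q2 and ¬q2.
          branch 1.2.2 (add ¬(¬q1 ∨ q1)):
            ¬(¬q1 ∨ q1): α-rule — add ¬¬q1, ¬q1.
            × closes — contains both q1 and ¬q1.
  branch 2 (add q2):
    ((¬q2 ∧ (¬q1 ∨ q1)) ↔ (¬q2 ↔ q2)): β-rule — branch into (¬q2 ∧ (¬q1 ∨ q1)), (¬q2 ↔ q2)  //  ¬(¬q2 ∧ (¬q1 ∨ q1)), ¬(¬q2 ↔ q2).
      branch 2.1 (add (¬q2 ∧ (¬q1 ∨ q1)), (¬q2 ↔ q2)):
        (¬q2 ∧ (¬q1 ∨ q1)): α-rule — add ¬q2, (¬q1 ∨ q1).
        × closes — contains both q2 and ¬q2.
      branch 2.2 (add ¬(¬q2 ∧ (¬q1 ∨ q1)), ¬(¬q2 ↔ q2)):
        ¬(¬q2 ∧ (¬q1 ∨ q1)): β-rule — branch into ¬¬q2  //  ¬(¬q1 ∨ q1).
          branch 2.2.1 (add ¬¬q2):
            ¬(¬q2 ↔ q2): β-rule — branch into ¬q2, ¬q2  //  ¬¬q2, q2.
              branch 2.2.1.1 (add ¬q2, ¬q2):
                × closes — contains both q2 and ¬q2.
              branch 2.2.1.2 (add ¬¬q2, q2):
                ○ open, literals {q2=true}.
          branch 2.2.2 (add ¬(¬q1 ∨ q1)):
            ¬(¬q1 ∨ q1): α-rule — add ¬¬q1, ¬q1.
            × closes — contains both q1 and ¬q1.
7 branches closed, 1 open.
An open branch gives a countermodel: q2=true (unmentioned atoms arbitrary); under it the original formula is false.

Not valid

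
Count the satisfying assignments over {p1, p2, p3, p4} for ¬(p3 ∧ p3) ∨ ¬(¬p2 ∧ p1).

14

Initial set: {(¬(p3 ∧ p3) ∨ ¬(¬p2 ∧ p1))}.
(¬(p3 ∧ p3) ∨ ¬(¬p2 ∧ p1)): β-rule — branch into ¬(p3 ∧ p3)  //  ¬(¬p2 ∧ p1).
  branch 1 (add ¬(p3 ∧ p3)):
    ¬(p3 ∧ p3): β-rule — branch into ¬p3  //  ¬p3.
      branch 1.1 (add ¬p3):
        ○ open, literals {p3=false}.
      branch 1.2 (add ¬p3):
        ○ open, literals {p3=false}.
  branch 2 (add ¬(¬p2 ∧ p1)):
    ¬(¬p2 ∧ p1): β-rule — branch into ¬¬p2  //  ¬p1.
      branch 2.1 (add ¬¬p2):
        ○ open, literals {p2=true}.
      branch 2.2 (add ¬p1):
        ○ open, literals {p1=false}.
0 branches closed, 4 open.
Each open branch fixes some atoms; the unmentioned ones are free. Counting distinct full assignments: branch {p3=false} (p1, p2, p4) contributes 8 new; branch {p3=false} (p1, p2, p4) contributes 0 new; branch {p2=true} (p1, p3, p4) contributes 4 new; branch {p1=false} (p2, p3, p4) contributes 2 new. Total: 14.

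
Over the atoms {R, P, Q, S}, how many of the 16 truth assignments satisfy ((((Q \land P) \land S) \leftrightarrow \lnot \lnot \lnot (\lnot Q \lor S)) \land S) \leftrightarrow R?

Initial set: {(((((Q \land P) \land S) \leftrightarrow \lnot \lnot \lnot (\lnot Q \lor S)) \land S) \leftrightarrow R)}.
(((((Q \land P) \land S) \leftrightarrow \lnot \lnot \lnot (\lnot Q \lor S)) \land S) \leftrightarrow R): β-rule — branch into ((((Q \land P) \land S) \leftrightarrow \lnot \lnot \lnot (\lnot Q \lor S)) \land S), R  //  \lnot ((((Q \land P) \land S) \leftrightarrow \lnot \lnot \lnot (\lnot Q \lor S)) \land S), \lnot R.
  branch 1 (add ((((Q \land P) \land S) \leftrightarrow \lnot \lnot \lnot (\lnot Q \lor S)) \land S), R):
    ((((Q \land P) \land S) \leftrightarrow \lnot \lnot \lnot (\lnot Q \lor S)) \land S): α-rule — add (((Q \land P) \land S) \leftrightarrow \lnot \lnot \lnot (\lnot Q \lor S)), S.
    (((Q \land P) \land S) \leftrightarrow \lnot \lnot \lnot (\lnot Q \lor S)): β-rule — branch into ((Q \land P) \land S), \lnot \lnot \lnot (\lnot Q \lor S)  //  \lnot ((Q \land P) \land S), \lnot \lnot \lnot \lnot (\lnot Q \lor S).
      branch 1.1 (add ((Q \land P) \land S), \lnot \lnot \lnot (\lnot Q \lor S)):
        ((Q \land P) \land S): α-rule — add (Q \land P), S.
        \lnot \lnot \lnot (\lnot Q \lor S): drop double negation, giving \lnot (\lnot Q \lor S).
        (Q \land P): α-rule — add Q, P.
        \lnot (\lnot Q \lor S): α-rule — add \lnot \lnot Q, \lnot S.
        × closes — contains both S and \lnot S.
      branch 1.2 (add \lnot ((Q \land P) \land S), \lnot \lnot \lnot \lnot (\lnot Q \lor S)):
        \lnot \lnot \lnot \lnot (\lnot Q \lor S): drop double negation, giving \lnot \lnot (\lnot Q \lor S).
        \lnot ((Q \land P) \land S): β-rule — branch into \lnot (Q \land P)  //  \lnot S.
          branch 1.2.1 (add \lnot (Q \land P)):
            \lnot \lnot (\lnot Q \lor S): β-rule — branch into \lnot Q  //  S.
              branch 1.2.1.1 (add \lnot Q):
                \lnot (Q \land P): β-rule — branch into \lnot Q  //  \lnot P.
                  branch 1.2.1.1.1 (add \lnot Q):
                    ○ open, literals {Q=0, R=1, S=1}.
                  branch 1.2.1.1.2 (add \lnot P):
                    ○ open, literals {P=0, Q=0, R=1, S=1}.
              branch 1.2.1.2 (add S):
                \lnot (Q \land P): β-rule — branch into \lnot Q  //  \lnot P.
                  branch 1.2.1.2.1 (add \lnot Q):
                    ○ open, literals {Q=0, R=1, S=1}.
                  branch 1.2.1.2.2 (add \lnot P):
                    ○ open, literals {P=0, R=1, S=1}.
          branch 1.2.2 (add \lnot S):
            × closes — contains both S and \lnot S.
  branch 2 (add \lnot ((((Q \land P) \land S) \leftrightarrow \lnot \lnot \lnot (\lnot Q \lor S)) \land S), \lnot R):
    \lnot ((((Q \land P) \land S) \leftrightarrow \lnot \lnot \lnot (\lnot Q \lor S)) \land S): β-rule — branch into \lnot (((Q \land P) \land S) \leftrightarrow \lnot \lnot \lnot (\lnot Q \lor S))  //  \lnot S.
      branch 2.1 (add \lnot (((Q \land P) \land S) \leftrightarrow \lnot \lnot \lnot (\lnot Q \lor S))):
        \lnot (((Q \land P) \land S) \leftrightarrow \lnot \lnot \lnot (\lnot Q \lor S)): β-rule — branch into ((Q \land P) \land S), \lnot \lnot \lnot \lnot (\lnot Q \lor S)  //  \lnot ((Q \land P) \land S), \lnot \lnot \lnot (\lnot Q \lor S).
          branch 2.1.1 (add ((Q \land P) \land S), \lnot \lnot \lnot \lnot (\lnot Q \lor S)):
            ((Q \land P) \land S): α-rule — add (Q \land P), S.
            \lnot \lnot \lnot \lnot (\lnot Q \lor S): drop double negation, giving \lnot \lnot (\lnot Q \lor S).
            (Q \land P): α-rule — add Q, P.
            \lnot \lnot (\lnot Q \lor S): β-rule — branch into \lnot Q  //  S.
              branch 2.1.1.1 (add \lnot Q):
                × closes — contains both Q and \lnot Q.
              branch 2.1.1.2 (add S):
                ○ open, literals {P=1, Q=1, R=0, S=1}.
          branch 2.1.2 (add \lnot ((Q \land P) \land S), \lnot \lnot \lnot (\lnot Q \lor S)):
            \lnot \lnot \lnot (\lnot Q \lor S): drop double negation, giving \lnot (\lnot Q \lor S).
            \lnot (\lnot Q \lor S): α-rule — add \lnot \lnot Q, \lnot S.
            \lnot ((Q \land P) \land S): β-rule — branch into \lnot (Q \land P)  //  \lnot S.
              branch 2.1.2.1 (add \lnot (Q \land P)):
                \lnot (Q \land P): β-rule — branch into \lnot Q  //  \lnot P.
                  branch 2.1.2.1.1 (add \lnot Q):
                    × closes — contains both Q and \lnot Q.
                  branch 2.1.2.1.2 (add \lnot P):
                    ○ open, literals {P=0, Q=1, R=0, S=0}.
              branch 2.1.2.2 (add \lnot S):
                ○ open, literals {Q=1, R=0, S=0}.
      branch 2.2 (add \lnot S):
        ○ open, literals {R=0, S=0}.
4 branches closed, 8 open.
Each open branch fixes some atoms; the unmentioned ones are free. Counting distinct full assignments: branch {Q=0, R=1, S=1} (P) contributes 2 new; branch {P=0, Q=0, R=1, S=1} (none free) contributes 0 new; branch {Q=0, R=1, S=1} (P) contributes 0 new; branch {P=0, R=1, S=1} (Q) contributes 1 new; branch {P=1, Q=1, R=0, S=1} (none free) contributes 1 new; branch {P=0, Q=1, R=0, S=0} (none free) contributes 1 new; branch {Q=1, R=0, S=0} (P) contributes 1 new; branch {R=0, S=0} (P, Q) contributes 2 new. Total: 8.

8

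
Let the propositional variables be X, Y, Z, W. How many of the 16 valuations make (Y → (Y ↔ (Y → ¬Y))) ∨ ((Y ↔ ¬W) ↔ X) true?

12

Initial set: {((Y → (Y ↔ (Y → ¬Y))) ∨ ((Y ↔ ¬W) ↔ X))}.
((Y → (Y ↔ (Y → ¬Y))) ∨ ((Y ↔ ¬W) ↔ X)): β-rule — branch into (Y → (Y ↔ (Y → ¬Y)))  //  ((Y ↔ ¬W) ↔ X).
  branch 1 (add (Y → (Y ↔ (Y → ¬Y)))):
    (Y → (Y ↔ (Y → ¬Y))): β-rule — branch into ¬Y  //  (Y ↔ (Y → ¬Y)).
      branch 1.1 (add ¬Y):
        ○ open, literals {Y=F}.
      branch 1.2 (add (Y ↔ (Y → ¬Y))):
        (Y ↔ (Y → ¬Y)): β-rule — branch into Y, (Y → ¬Y)  //  ¬Y, ¬(Y → ¬Y).
          branch 1.2.1 (add Y, (Y → ¬Y)):
            (Y → ¬Y): β-rule — branch into ¬Y  //  ¬Y.
              branch 1.2.1.1 (add ¬Y):
                × closes — contains both Y and ¬Y.
              branch 1.2.1.2 (add ¬Y):
                × closes — contains both Y and ¬Y.
          branch 1.2.2 (add ¬Y, ¬(Y → ¬Y)):
            ¬(Y → ¬Y): α-rule — add Y, ¬¬Y.
            × closes — contains both Y and ¬Y.
  branch 2 (add ((Y ↔ ¬W) ↔ X)):
    ((Y ↔ ¬W) ↔ X): β-rule — branch into (Y ↔ ¬W), X  //  ¬(Y ↔ ¬W), ¬X.
      branch 2.1 (add (Y ↔ ¬W), X):
        (Y ↔ ¬W): β-rule — branch into Y, ¬W  //  ¬Y, ¬¬W.
          branch 2.1.1 (add Y, ¬W):
            ○ open, literals {W=F, X=T, Y=T}.
          branch 2.1.2 (add ¬Y, ¬¬W):
            ○ open, literals {W=T, X=T, Y=F}.
      branch 2.2 (add ¬(Y ↔ ¬W), ¬X):
        ¬(Y ↔ ¬W): β-rule — branch into Y, ¬¬W  //  ¬Y, ¬W.
          branch 2.2.1 (add Y, ¬¬W):
            ○ open, literals {W=T, X=F, Y=T}.
          branch 2.2.2 (add ¬Y, ¬W):
            ○ open, literals {W=F, X=F, Y=F}.
3 branches closed, 5 open.
Each open branch fixes some atoms; the unmentioned ones are free. Counting distinct full assignments: branch {Y=F} (X, Z, W) contributes 8 new; branch {W=F, X=T, Y=T} (Z) contributes 2 new; branch {W=T, X=T, Y=F} (Z) contributes 0 new; branch {W=T, X=F, Y=T} (Z) contributes 2 new; branch {W=F, X=F, Y=F} (Z) contributes 0 new. Total: 12.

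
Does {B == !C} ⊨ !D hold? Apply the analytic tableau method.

No

Initial set: {(B == !C); !!D}.
(B == !C): β-rule — branch into B, !C  //  !B, !!C.
  branch 1 (add B, !C):
    ○ open, literals {B=1, C=0, D=1}.
  branch 2 (add !B, !!C):
    ○ open, literals {B=0, C=1, D=1}.
0 branches closed, 2 open.
An open branch gives a countermodel: B=1, C=0, D=1 (unmentioned atoms arbitrary); the premises hold there but the conclusion fails.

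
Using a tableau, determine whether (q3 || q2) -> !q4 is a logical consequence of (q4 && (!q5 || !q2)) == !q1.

No

Initial set: {((q4 && (!q5 || !q2)) == !q1); !((q3 || q2) -> !q4)}.
!((q3 || q2) -> !q4): α-rule — add (q3 || q2), !!q4.
((q4 && (!q5 || !q2)) == !q1): β-rule — branch into (q4 && (!q5 || !q2)), !q1  //  !(q4 && (!q5 || !q2)), !!q1.
  branch 1 (add (q4 && (!q5 || !q2)), !q1):
    (q4 && (!q5 || !q2)): α-rule — add q4, (!q5 || !q2).
    (q3 || q2): β-rule — branch into q3  //  q2.
      branch 1.1 (add q3):
        (!q5 || !q2): β-rule — branch into !q5  //  !q2.
          branch 1.1.1 (add !q5):
            ○ open, literals {q1=0, q3=1, q4=1, q5=0}.
          branch 1.1.2 (add !q2):
            ○ open, literals {q1=0, q2=0, q3=1, q4=1}.
      branch 1.2 (add q2):
        (!q5 || !q2): β-rule — branch into !q5  //  !q2.
          branch 1.2.1 (add !q5):
            ○ open, literals {q1=0, q2=1, q4=1, q5=0}.
          branch 1.2.2 (add !q2):
            × closes — contains both q2 and !q2.
  branch 2 (add !(q4 && (!q5 || !q2)), !!q1):
    (q3 || q2): β-rule — branch into q3  //  q2.
      branch 2.1 (add q3):
        !(q4 && (!q5 || !q2)): β-rule — branch into !q4  //  !(!q5 || !q2).
          branch 2.1.1 (add !q4):
            × closes — contains both q4 and !q4.
          branch 2.1.2 (add !(!q5 || !q2)):
            !(!q5 || !q2): α-rule — add !!q5, !!q2.
            ○ open, literals {q1=1, q2=1, q3=1, q4=1, q5=1}.
      branch 2.2 (add q2):
        !(q4 && (!q5 || !q2)): β-rule — branch into !q4  //  !(!q5 || !q2).
          branch 2.2.1 (add !q4):
            × closes — contains both q4 and !q4.
          branch 2.2.2 (add !(!q5 || !q2)):
            !(!q5 || !q2): α-rule — add !!q5, !!q2.
            ○ open, literals {q1=1, q2=1, q4=1, q5=1}.
3 branches closed, 5 open.
An open branch gives a countermodel: q1=0, q3=1, q4=1, q5=0 (unmentioned atoms arbitrary); the premises hold there but the conclusion fails.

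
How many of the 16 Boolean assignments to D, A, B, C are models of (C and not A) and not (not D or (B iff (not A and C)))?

1

Initial set: {T ((C and not A) and not (not D or (B iff (not A and C))))}.
T ((C and not A) and not (not D or (B iff (not A and C)))): α-rule — add T (C and not A), T not (not D or (B iff (not A and C))).
T (C and not A): α-rule — add T C, T not A.
T not (not D or (B iff (not A and C))): α-rule — add F not D, F (B iff (not A and C)).
F (B iff (not A and C)): β-rule — branch into T B, F (not A and C)  //  F B, T (not A and C).
  branch 1 (add T B, F (not A and C)):
    F (not A and C): β-rule — branch into F not A  //  F C.
      branch 1.1 (add F not A):
        × closes — contains both A and not A.
      branch 1.2 (add F C):
        × closes — contains both C and not C.
  branch 2 (add F B, T (not A and C)):
    T (not A and C): α-rule — add T not A, T C.
    ○ open, literals {A=false, B=false, C=true, D=true}.
2 branches closed, 1 open.
Each open branch fixes some atoms; the unmentioned ones are free. Counting distinct full assignments: branch {A=false, B=false, C=true, D=true} (none free) contributes 1 new. Total: 1.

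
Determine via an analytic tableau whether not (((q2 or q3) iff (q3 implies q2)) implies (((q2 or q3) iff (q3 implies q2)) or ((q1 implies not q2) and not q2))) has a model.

Unsatisfiable

Initial set: {not (((q2 or q3) iff (q3 implies q2)) implies (((q2 or q3) iff (q3 implies q2)) or ((q1 implies not q2) and not q2)))}.
not (((q2 or q3) iff (q3 implies q2)) implies (((q2 or q3) iff (q3 implies q2)) or ((q1 implies not q2) and not q2))): α-rule — add ((q2 or q3) iff (q3 implies q2)), not (((q2 or q3) iff (q3 implies q2)) or ((q1 implies not q2) and not q2)).
not (((q2 or q3) iff (q3 implies q2)) or ((q1 implies not q2) and not q2)): α-rule — add not ((q2 or q3) iff (q3 implies q2)), not ((q1 implies not q2) and not q2).
((q2 or q3) iff (q3 implies q2)): β-rule — branch into (q2 or q3), (q3 implies q2)  //  not (q2 or q3), not (q3 implies q2).
  branch 1 (add (q2 or q3), (q3 implies q2)):
    not ((q2 or q3) iff (q3 implies q2)): β-rule — branch into (q2 or q3), not (q3 implies q2)  //  not (q2 or q3), (q3 implies q2).
      branch 1.1 (add (q2 or q3), not (q3 implies q2)):
        not (q3 implies q2): α-rule — add q3, not q2.
        not ((q1 implies not q2) and not q2): β-rule — branch into not (q1 implies not q2)  //  not not q2.
          branch 1.1.1 (add not (q1 implies not q2)):
            not (q1 implies not q2): α-rule — add q1, not not q2.
            × closes — contains both q2 and not q2.
          branch 1.1.2 (add not not q2):
            × closes — contains both q2 and not q2.
      branch 1.2 (add not (q2 or q3), (q3 implies q2)):
        not (q2 or q3): α-rule — add not q2, not q3.
        not ((q1 implies not q2) and not q2): β-rule — branch into not (q1 implies not q2)  //  not not q2.
          branch 1.2.1 (add not (q1 implies not q2)):
            not (q1 implies not q2): α-rule — add q1, not not q2.
            × closes — contains both q2 and not q2.
          branch 1.2.2 (add not not q2):
            × closes — contains both q2 and not q2.
  branch 2 (add not (q2 or q3), not (q3 implies q2)):
    not (q2 or q3): α-rule — add not q2, not q3.
    not (q3 implies q2): α-rule — add q3, not q2.
    × closes — contains both q3 and not q3.
All 5 branches close.
Every branch closed; the formula is unsatisfiable.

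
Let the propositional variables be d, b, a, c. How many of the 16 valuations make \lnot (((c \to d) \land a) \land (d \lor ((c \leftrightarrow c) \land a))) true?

Initial set: {\lnot (((c \to d) \land a) \land (d \lor ((c \leftrightarrow c) \land a)))}.
\lnot (((c \to d) \land a) \land (d \lor ((c \leftrightarrow c) \land a))): β-rule — branch into \lnot ((c \to d) \land a)  //  \lnot (d \lor ((c \leftrightarrow c) \land a)).
  branch 1 (add \lnot ((c \to d) \land a)):
    \lnot ((c \to d) \land a): β-rule — branch into \lnot (c \to d)  //  \lnot a.
      branch 1.1 (add \lnot (c \to d)):
        \lnot (c \to d): α-rule — add c, \lnot d.
        ○ open, literals {c=true, d=false}.
      branch 1.2 (add \lnot a):
        ○ open, literals {a=false}.
  branch 2 (add \lnot (d \lor ((c \leftrightarrow c) \land a))):
    \lnot (d \lor ((c \leftrightarrow c) \land a)): α-rule — add \lnot d, \lnot ((c \leftrightarrow c) \land a).
    \lnot ((c \leftrightarrow c) \land a): β-rule — branch into \lnot (c \leftrightarrow c)  //  \lnot a.
      branch 2.1 (add \lnot (c \leftrightarrow c)):
        \lnot (c \leftrightarrow c): β-rule — branch into c, \lnot c  //  \lnot c, c.
          branch 2.1.1 (add c, \lnot c):
            × closes — contains both c and \lnot c.
          branch 2.1.2 (add \lnot c, c):
            × closes — contains both c and \lnot c.
      branch 2.2 (add \lnot a):
        ○ open, literals {a=false, d=false}.
2 branches closed, 3 open.
Each open branch fixes some atoms; the unmentioned ones are free. Counting distinct full assignments: branch {c=true, d=false} (b, a) contributes 4 new; branch {a=false} (d, b, c) contributes 6 new; branch {a=false, d=false} (b, c) contributes 0 new. Total: 10.

10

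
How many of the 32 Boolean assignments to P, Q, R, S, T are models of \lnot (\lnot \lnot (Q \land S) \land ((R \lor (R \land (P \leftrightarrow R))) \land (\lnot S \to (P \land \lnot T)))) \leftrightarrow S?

Initial set: {(\lnot (\lnot \lnot (Q \land S) \land ((R \lor (R \land (P \leftrightarrow R))) \land (\lnot S \to (P \land \lnot T)))) \leftrightarrow S)}.
(\lnot (\lnot \lnot (Q \land S) \land ((R \lor (R \land (P \leftrightarrow R))) \land (\lnot S \to (P \land \lnot T)))) \leftrightarrow S): β-rule — branch into \lnot (\lnot \lnot (Q \land S) \land ((R \lor (R \land (P \leftrightarrow R))) \land (\lnot S \to (P \land \lnot T)))), S  //  \lnot \lnot (\lnot \lnot (Q \land S) \land ((R \lor (R \land (P \leftrightarrow R))) \land (\lnot S \to (P \land \lnot T)))), \lnot S.
  branch 1 (add \lnot (\lnot \lnot (Q \land S) \land ((R \lor (R \land (P \leftrightarrow R))) \land (\lnot S \to (P \land \lnot T)))), S):
    \lnot (\lnot \lnot (Q \land S) \land ((R \lor (R \land (P \leftrightarrow R))) \land (\lnot S \to (P \land \lnot T)))): β-rule — branch into \lnot \lnot \lnot (Q \land S)  //  \lnot ((R \lor (R \land (P \leftrightarrow R))) \land (\lnot S \to (P \land \lnot T))).
      branch 1.1 (add \lnot \lnot \lnot (Q \land S)):
        \lnot \lnot \lnot (Q \land S): drop double negation, giving \lnot (Q \land S).
        \lnot (Q \land S): β-rule — branch into \lnot Q  //  \lnot S.
          branch 1.1.1 (add \lnot Q):
            ○ open, literals {Q=F, S=T}.
          branch 1.1.2 (add \lnot S):
            × closes — contains both S and \lnot S.
      branch 1.2 (add \lnot ((R \lor (R \land (P \leftrightarrow R))) \land (\lnot S \to (P \land \lnot T)))):
        \lnot ((R \lor (R \land (P \leftrightarrow R))) \land (\lnot S \to (P \land \lnot T))): β-rule — branch into \lnot (R \lor (R \land (P \leftrightarrow R)))  //  \lnot (\lnot S \to (P \land \lnot T)).
          branch 1.2.1 (add \lnot (R \lor (R \land (P \leftrightarrow R)))):
            \lnot (R \lor (R \land (P \leftrightarrow R))): α-rule — add \lnot R, \lnot (R \land (P \leftrightarrow R)).
            \lnot (R \land (P \leftrightarrow R)): β-rule — branch into \lnot R  //  \lnot (P \leftrightarrow R).
              branch 1.2.1.1 (add \lnot R):
                ○ open, literals {R=F, S=T}.
              branch 1.2.1.2 (add \lnot (P \leftrightarrow R)):
                \lnot (P \leftrightarrow R): β-rule — branch into P, \lnot R  //  \lnot P, R.
                  branch 1.2.1.2.1 (add P, \lnot R):
                    ○ open, literals {P=T, R=F, S=T}.
                  branch 1.2.1.2.2 (add \lnot P, R):
                    × closes — contains both R and \lnot R.
          branch 1.2.2 (add \lnot (\lnot S \to (P \land \lnot T))):
            \lnot (\lnot S \to (P \land \lnot T)): α-rule — add \lnot S, \lnot (P \land \lnot T).
            × closes — contains both S and \lnot S.
  branch 2 (add \lnot \lnot (\lnot \lnot (Q \land S) \land ((R \lor (R \land (P \leftrightarrow R))) \land (\lnot S \to (P \land \lnot T)))), \lnot S):
    \lnot \lnot (\lnot \lnot (Q \land S) \land ((R \lor (R \land (P \leftrightarrow R))) \land (\lnot S \to (P \land \lnot T)))): α-rule — add \lnot \lnot (Q \land S), ((R \lor (R \land (P \leftrightarrow R))) \land (\lnot S \to (P \land \lnot T))).
    \lnot \lnot (Q \land S): drop double negation, giving (Q \land S).
    ((R \lor (R \land (P \leftrightarrow R))) \land (\lnot S \to (P \land \lnot T))): α-rule — add (R \lor (R \land (P \leftrightarrow R))), (\lnot S \to (P \land \lnot T)).
    (Q \land S): α-rule — add Q, S.
    × closes — contains both S and \lnot S.
4 branches closed, 3 open.
Each open branch fixes some atoms; the unmentioned ones are free. Counting distinct full assignments: branch {Q=F, S=T} (P, R, T) contributes 8 new; branch {R=F, S=T} (P, Q, T) contributes 4 new; branch {P=T, R=F, S=T} (Q, T) contributes 0 new. Total: 12.

12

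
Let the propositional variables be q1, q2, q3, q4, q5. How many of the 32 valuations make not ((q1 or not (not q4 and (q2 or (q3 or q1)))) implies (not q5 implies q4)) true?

Initial set: {T not ((q1 or not (not q4 and (q2 or (q3 or q1)))) implies (not q5 implies q4))}.
T not ((q1 or not (not q4 and (q2 or (q3 or q1)))) implies (not q5 implies q4)): α-rule — add T (q1 or not (not q4 and (q2 or (q3 or q1)))), F (not q5 implies q4).
F (not q5 implies q4): α-rule — add T not q5, F q4.
T (q1 or not (not q4 and (q2 or (q3 or q1)))): β-rule — branch into T q1  //  T not (not q4 and (q2 or (q3 or q1))).
  branch 1 (add T q1):
    ○ open, literals {q1=T, q4=F, q5=F}.
  branch 2 (add T not (not q4 and (q2 or (q3 or q1)))):
    T not (not q4 and (q2 or (q3 or q1))): β-rule — branch into F not q4  //  F (q2 or (q3 or q1)).
      branch 2.1 (add F not q4):
        × closes — contains both q4 and not q4.
      branch 2.2 (add F (q2 or (q3 or q1))):
        F (q2 or (q3 or q1)): α-rule — add F q2, F (q3 or q1).
        F (q3 or q1): α-rule — add F q3, F q1.
        ○ open, literals {q1=F, q2=F, q3=F, q4=F, q5=F}.
1 branch closed, 2 open.
Each open branch fixes some atoms; the unmentioned ones are free. Counting distinct full assignments: branch {q1=T, q4=F, q5=F} (q2, q3) contributes 4 new; branch {q1=F, q2=F, q3=F, q4=F, q5=F} (none free) contributes 1 new. Total: 5.

5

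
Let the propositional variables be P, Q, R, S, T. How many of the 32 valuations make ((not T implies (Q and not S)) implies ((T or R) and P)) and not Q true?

12

Initial set: {T (((not T implies (Q and not S)) implies ((T or R) and P)) and not Q)}.
T (((not T implies (Q and not S)) implies ((T or R) and P)) and not Q): α-rule — add T ((not T implies (Q and not S)) implies ((T or R) and P)), T not Q.
T ((not T implies (Q and not S)) implies ((T or R) and P)): β-rule — branch into F (not T implies (Q and not S))  //  T ((T or R) and P).
  branch 1 (add F (not T implies (Q and not S))):
    F (not T implies (Q and not S)): α-rule — add T not T, F (Q and not S).
    F (Q and not S): β-rule — branch into F Q  //  F not S.
      branch 1.1 (add F Q):
        ○ open, literals {Q=0, T=0}.
      branch 1.2 (add F not S):
        ○ open, literals {Q=0, S=1, T=0}.
  branch 2 (add T ((T or R) and P)):
    T ((T or R) and P): α-rule — add T (T or R), T P.
    T (T or R): β-rule — branch into T T  //  T R.
      branch 2.1 (add T T):
        ○ open, literals {P=1, Q=0, T=1}.
      branch 2.2 (add T R):
        ○ open, literals {P=1, Q=0, R=1}.
0 branches closed, 4 open.
Each open branch fixes some atoms; the unmentioned ones are free. Counting distinct full assignments: branch {Q=0, T=0} (P, R, S) contributes 8 new; branch {Q=0, S=1, T=0} (P, R) contributes 0 new; branch {P=1, Q=0, T=1} (R, S) contributes 4 new; branch {P=1, Q=0, R=1} (S, T) contributes 0 new. Total: 12.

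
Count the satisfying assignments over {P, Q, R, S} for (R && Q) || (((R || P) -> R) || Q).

Initial set: {T ((R && Q) || (((R || P) -> R) || Q))}.
T ((R && Q) || (((R || P) -> R) || Q)): β-rule — branch into T (R && Q)  //  T (((R || P) -> R) || Q).
  branch 1 (add T (R && Q)):
    T (R && Q): α-rule — add T R, T Q.
    ○ open, literals {Q=T, R=T}.
  branch 2 (add T (((R || P) -> R) || Q)):
    T (((R || P) -> R) || Q): β-rule — branch into T ((R || P) -> R)  //  T Q.
      branch 2.1 (add T ((R || P) -> R)):
        T ((R || P) -> R): β-rule — branch into F (R || P)  //  T R.
          branch 2.1.1 (add F (R || P)):
            F (R || P): α-rule — add F R, F P.
            ○ open, literals {P=F, R=F}.
          branch 2.1.2 (add T R):
            ○ open, literals {R=T}.
      branch 2.2 (add T Q):
        ○ open, literals {Q=T}.
0 branches closed, 4 open.
Each open branch fixes some atoms; the unmentioned ones are free. Counting distinct full assignments: branch {Q=T, R=T} (P, S) contributes 4 new; branch {P=F, R=F} (Q, S) contributes 4 new; branch {R=T} (P, Q, S) contributes 4 new; branch {Q=T} (P, R, S) contributes 2 new. Total: 14.

14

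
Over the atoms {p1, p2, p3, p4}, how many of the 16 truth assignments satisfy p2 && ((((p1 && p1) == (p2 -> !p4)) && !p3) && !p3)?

Initial set: {T (p2 && ((((p1 && p1) == (p2 -> !p4)) && !p3) && !p3))}.
T (p2 && ((((p1 && p1) == (p2 -> !p4)) && !p3) && !p3)): α-rule — add T p2, T ((((p1 && p1) == (p2 -> !p4)) && !p3) && !p3).
T ((((p1 && p1) == (p2 -> !p4)) && !p3) && !p3): α-rule — add T (((p1 && p1) == (p2 -> !p4)) && !p3), T !p3.
T (((p1 && p1) == (p2 -> !p4)) && !p3): α-rule — add T ((p1 && p1) == (p2 -> !p4)), T !p3.
T ((p1 && p1) == (p2 -> !p4)): β-rule — branch into T (p1 && p1), T (p2 -> !p4)  //  F (p1 && p1), F (p2 -> !p4).
  branch 1 (add T (p1 && p1), T (p2 -> !p4)):
    T (p1 && p1): α-rule — add T p1, T p1.
    T (p2 -> !p4): β-rule — branch into F p2  //  T !p4.
      branch 1.1 (add F p2):
        × closes — contains both p2 and !p2.
      branch 1.2 (add T !p4):
        ○ open, literals {p1=T, p2=T, p3=F, p4=F}.
  branch 2 (add F (p1 && p1), F (p2 -> !p4)):
    F (p2 -> !p4): α-rule — add T p2, F !p4.
    F (p1 && p1): β-rule — branch into F p1  //  F p1.
      branch 2.1 (add F p1):
        ○ open, literals {p1=F, p2=T, p3=F, p4=T}.
      branch 2.2 (add F p1):
        ○ open, literals {p1=F, p2=T, p3=F, p4=T}.
1 branch closed, 3 open.
Each open branch fixes some atoms; the unmentioned ones are free. Counting distinct full assignments: branch {p1=T, p2=T, p3=F, p4=F} (none free) contributes 1 new; branch {p1=F, p2=T, p3=F, p4=T} (none free) contributes 1 new; branch {p1=F, p2=T, p3=F, p4=T} (none free) contributes 0 new. Total: 2.

2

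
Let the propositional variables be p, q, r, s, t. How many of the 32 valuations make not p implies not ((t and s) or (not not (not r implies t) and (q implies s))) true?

23

Initial set: {(not p implies not ((t and s) or (not not (not r implies t) and (q implies s))))}.
(not p implies not ((t and s) or (not not (not r implies t) and (q implies s)))): β-rule — branch into not not p  //  not ((t and s) or (not not (not r implies t) and (q implies s))).
  branch 1 (add not not p):
    ○ open, literals {p=T}.
  branch 2 (add not ((t and s) or (not not (not r implies t) and (q implies s)))):
    not ((t and s) or (not not (not r implies t) and (q implies s))): α-rule — add not (t and s), not (not not (not r implies t) and (q implies s)).
    not (t and s): β-rule — branch into not t  //  not s.
      branch 2.1 (add not t):
        not (not not (not r implies t) and (q implies s)): β-rule — branch into not not not (not r implies t)  //  not (q implies s).
          branch 2.1.1 (add not not not (not r implies t)):
            not not not (not r implies t): drop double negation, giving not (not r implies t).
            not (not r implies t): α-rule — add not r, not t.
            ○ open, literals {r=F, t=F}.
          branch 2.1.2 (add not (q implies s)):
            not (q implies s): α-rule — add q, not s.
            ○ open, literals {q=T, s=F, t=F}.
      branch 2.2 (add not s):
        not (not not (not r implies t) and (q implies s)): β-rule — branch into not not not (not r implies t)  //  not (q implies s).
          branch 2.2.1 (add not not not (not r implies t)):
            not not not (not r implies t): drop double negation, giving not (not r implies t).
            not (not r implies t): α-rule — add not r, not t.
            ○ open, literals {r=F, s=F, t=F}.
          branch 2.2.2 (add not (q implies s)):
            not (q implies s): α-rule — add q, not s.
            ○ open, literals {q=T, s=F}.
0 branches closed, 5 open.
Each open branch fixes some atoms; the unmentioned ones are free. Counting distinct full assignments: branch {p=T} (q, r, s, t) contributes 16 new; branch {r=F, t=F} (p, q, s) contributes 4 new; branch {q=T, s=F, t=F} (p, r) contributes 1 new; branch {r=F, s=F, t=F} (p, q) contributes 0 new; branch {q=T, s=F} (p, r, t) contributes 2 new. Total: 23.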